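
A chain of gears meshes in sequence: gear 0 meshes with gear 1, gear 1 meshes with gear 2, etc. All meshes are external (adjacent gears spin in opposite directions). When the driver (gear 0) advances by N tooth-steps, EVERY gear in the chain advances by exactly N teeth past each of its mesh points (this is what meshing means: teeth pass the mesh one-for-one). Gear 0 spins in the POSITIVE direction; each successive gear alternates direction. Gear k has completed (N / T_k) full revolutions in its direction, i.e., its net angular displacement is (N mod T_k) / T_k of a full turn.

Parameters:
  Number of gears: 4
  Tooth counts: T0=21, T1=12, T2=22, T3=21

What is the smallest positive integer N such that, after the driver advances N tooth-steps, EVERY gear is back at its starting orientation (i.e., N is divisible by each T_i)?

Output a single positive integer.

Answer: 924

Derivation:
Gear k returns to start when N is a multiple of T_k.
All gears at start simultaneously when N is a common multiple of [21, 12, 22, 21]; the smallest such N is lcm(21, 12, 22, 21).
Start: lcm = T0 = 21
Fold in T1=12: gcd(21, 12) = 3; lcm(21, 12) = 21 * 12 / 3 = 252 / 3 = 84
Fold in T2=22: gcd(84, 22) = 2; lcm(84, 22) = 84 * 22 / 2 = 1848 / 2 = 924
Fold in T3=21: gcd(924, 21) = 21; lcm(924, 21) = 924 * 21 / 21 = 19404 / 21 = 924
Full cycle length = 924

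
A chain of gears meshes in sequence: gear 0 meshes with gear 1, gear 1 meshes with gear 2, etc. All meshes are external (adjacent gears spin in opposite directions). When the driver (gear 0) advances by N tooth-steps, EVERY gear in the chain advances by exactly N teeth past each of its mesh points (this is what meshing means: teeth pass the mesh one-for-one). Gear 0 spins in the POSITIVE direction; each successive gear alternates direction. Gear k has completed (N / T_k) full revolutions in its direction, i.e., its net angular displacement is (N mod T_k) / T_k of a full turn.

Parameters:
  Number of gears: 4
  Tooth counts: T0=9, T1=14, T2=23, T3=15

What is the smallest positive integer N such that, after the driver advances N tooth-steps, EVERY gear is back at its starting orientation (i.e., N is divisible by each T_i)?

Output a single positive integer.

Gear k returns to start when N is a multiple of T_k.
All gears at start simultaneously when N is a common multiple of [9, 14, 23, 15]; the smallest such N is lcm(9, 14, 23, 15).
Start: lcm = T0 = 9
Fold in T1=14: gcd(9, 14) = 1; lcm(9, 14) = 9 * 14 / 1 = 126 / 1 = 126
Fold in T2=23: gcd(126, 23) = 1; lcm(126, 23) = 126 * 23 / 1 = 2898 / 1 = 2898
Fold in T3=15: gcd(2898, 15) = 3; lcm(2898, 15) = 2898 * 15 / 3 = 43470 / 3 = 14490
Full cycle length = 14490

Answer: 14490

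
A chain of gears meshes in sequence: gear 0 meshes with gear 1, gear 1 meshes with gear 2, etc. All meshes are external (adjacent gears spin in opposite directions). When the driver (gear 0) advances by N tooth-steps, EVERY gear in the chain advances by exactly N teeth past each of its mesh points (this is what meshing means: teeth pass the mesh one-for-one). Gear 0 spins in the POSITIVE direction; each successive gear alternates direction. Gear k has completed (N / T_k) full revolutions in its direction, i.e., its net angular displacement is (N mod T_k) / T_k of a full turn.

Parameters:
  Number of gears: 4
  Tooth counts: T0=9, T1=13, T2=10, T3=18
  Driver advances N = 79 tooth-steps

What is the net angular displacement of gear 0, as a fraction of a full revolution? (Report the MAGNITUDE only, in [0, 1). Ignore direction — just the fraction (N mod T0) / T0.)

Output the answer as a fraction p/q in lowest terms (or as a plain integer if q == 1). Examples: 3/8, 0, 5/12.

Chain of 4 gears, tooth counts: [9, 13, 10, 18]
  gear 0: T0=9, direction=positive, advance = 79 mod 9 = 7 teeth = 7/9 turn
  gear 1: T1=13, direction=negative, advance = 79 mod 13 = 1 teeth = 1/13 turn
  gear 2: T2=10, direction=positive, advance = 79 mod 10 = 9 teeth = 9/10 turn
  gear 3: T3=18, direction=negative, advance = 79 mod 18 = 7 teeth = 7/18 turn
Gear 0: 79 mod 9 = 7
Fraction = 7 / 9 = 7/9 (gcd(7,9)=1) = 7/9

Answer: 7/9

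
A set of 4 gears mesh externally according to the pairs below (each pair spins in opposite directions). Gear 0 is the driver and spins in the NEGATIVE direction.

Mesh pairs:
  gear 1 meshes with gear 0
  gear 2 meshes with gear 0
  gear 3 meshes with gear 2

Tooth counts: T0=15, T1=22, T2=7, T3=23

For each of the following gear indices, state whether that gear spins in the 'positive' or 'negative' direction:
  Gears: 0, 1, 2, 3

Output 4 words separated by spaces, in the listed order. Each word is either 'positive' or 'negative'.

Answer: negative positive positive negative

Derivation:
Gear 0 (driver): negative (depth 0)
  gear 1: meshes with gear 0 -> depth 1 -> positive (opposite of gear 0)
  gear 2: meshes with gear 0 -> depth 1 -> positive (opposite of gear 0)
  gear 3: meshes with gear 2 -> depth 2 -> negative (opposite of gear 2)
Queried indices 0, 1, 2, 3 -> negative, positive, positive, negative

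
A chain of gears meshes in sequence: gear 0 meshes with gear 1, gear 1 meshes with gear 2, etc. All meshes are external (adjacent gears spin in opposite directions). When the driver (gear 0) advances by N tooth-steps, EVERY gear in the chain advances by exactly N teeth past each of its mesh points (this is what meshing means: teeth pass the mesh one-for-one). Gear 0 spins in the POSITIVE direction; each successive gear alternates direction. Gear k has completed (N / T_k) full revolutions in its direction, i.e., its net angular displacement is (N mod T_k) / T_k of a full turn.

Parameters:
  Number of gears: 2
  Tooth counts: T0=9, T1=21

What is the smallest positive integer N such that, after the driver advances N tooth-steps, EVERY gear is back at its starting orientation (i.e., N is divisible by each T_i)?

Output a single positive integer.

Answer: 63

Derivation:
Gear k returns to start when N is a multiple of T_k.
All gears at start simultaneously when N is a common multiple of [9, 21]; the smallest such N is lcm(9, 21).
Start: lcm = T0 = 9
Fold in T1=21: gcd(9, 21) = 3; lcm(9, 21) = 9 * 21 / 3 = 189 / 3 = 63
Full cycle length = 63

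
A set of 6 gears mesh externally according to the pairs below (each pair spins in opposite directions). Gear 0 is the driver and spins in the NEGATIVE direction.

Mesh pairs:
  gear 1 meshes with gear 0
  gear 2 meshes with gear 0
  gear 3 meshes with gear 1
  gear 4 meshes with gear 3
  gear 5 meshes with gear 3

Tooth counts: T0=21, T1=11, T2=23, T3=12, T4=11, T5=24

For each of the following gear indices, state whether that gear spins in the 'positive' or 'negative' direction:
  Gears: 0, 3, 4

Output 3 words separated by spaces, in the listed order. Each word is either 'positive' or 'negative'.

Gear 0 (driver): negative (depth 0)
  gear 1: meshes with gear 0 -> depth 1 -> positive (opposite of gear 0)
  gear 2: meshes with gear 0 -> depth 1 -> positive (opposite of gear 0)
  gear 3: meshes with gear 1 -> depth 2 -> negative (opposite of gear 1)
  gear 4: meshes with gear 3 -> depth 3 -> positive (opposite of gear 3)
  gear 5: meshes with gear 3 -> depth 3 -> positive (opposite of gear 3)
Queried indices 0, 3, 4 -> negative, negative, positive

Answer: negative negative positive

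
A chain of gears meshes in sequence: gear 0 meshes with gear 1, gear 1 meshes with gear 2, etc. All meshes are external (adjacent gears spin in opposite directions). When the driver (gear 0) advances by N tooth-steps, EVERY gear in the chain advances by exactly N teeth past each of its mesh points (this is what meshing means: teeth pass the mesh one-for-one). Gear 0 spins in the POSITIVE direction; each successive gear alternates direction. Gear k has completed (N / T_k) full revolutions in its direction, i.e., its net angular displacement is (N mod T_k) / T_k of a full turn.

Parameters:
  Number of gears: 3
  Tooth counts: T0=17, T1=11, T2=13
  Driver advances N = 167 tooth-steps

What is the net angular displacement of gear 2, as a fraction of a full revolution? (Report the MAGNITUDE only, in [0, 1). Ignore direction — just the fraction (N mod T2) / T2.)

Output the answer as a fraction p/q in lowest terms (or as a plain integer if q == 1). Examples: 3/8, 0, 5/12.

Chain of 3 gears, tooth counts: [17, 11, 13]
  gear 0: T0=17, direction=positive, advance = 167 mod 17 = 14 teeth = 14/17 turn
  gear 1: T1=11, direction=negative, advance = 167 mod 11 = 2 teeth = 2/11 turn
  gear 2: T2=13, direction=positive, advance = 167 mod 13 = 11 teeth = 11/13 turn
Gear 2: 167 mod 13 = 11
Fraction = 11 / 13 = 11/13 (gcd(11,13)=1) = 11/13

Answer: 11/13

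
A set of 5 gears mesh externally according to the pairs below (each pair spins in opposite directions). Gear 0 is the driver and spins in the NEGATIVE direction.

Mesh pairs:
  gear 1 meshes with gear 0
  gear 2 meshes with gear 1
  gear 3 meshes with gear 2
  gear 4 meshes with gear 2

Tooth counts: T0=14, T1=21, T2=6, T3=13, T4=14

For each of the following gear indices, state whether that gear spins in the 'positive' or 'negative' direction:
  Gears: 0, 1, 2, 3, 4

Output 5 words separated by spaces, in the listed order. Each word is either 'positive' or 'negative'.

Gear 0 (driver): negative (depth 0)
  gear 1: meshes with gear 0 -> depth 1 -> positive (opposite of gear 0)
  gear 2: meshes with gear 1 -> depth 2 -> negative (opposite of gear 1)
  gear 3: meshes with gear 2 -> depth 3 -> positive (opposite of gear 2)
  gear 4: meshes with gear 2 -> depth 3 -> positive (opposite of gear 2)
Queried indices 0, 1, 2, 3, 4 -> negative, positive, negative, positive, positive

Answer: negative positive negative positive positive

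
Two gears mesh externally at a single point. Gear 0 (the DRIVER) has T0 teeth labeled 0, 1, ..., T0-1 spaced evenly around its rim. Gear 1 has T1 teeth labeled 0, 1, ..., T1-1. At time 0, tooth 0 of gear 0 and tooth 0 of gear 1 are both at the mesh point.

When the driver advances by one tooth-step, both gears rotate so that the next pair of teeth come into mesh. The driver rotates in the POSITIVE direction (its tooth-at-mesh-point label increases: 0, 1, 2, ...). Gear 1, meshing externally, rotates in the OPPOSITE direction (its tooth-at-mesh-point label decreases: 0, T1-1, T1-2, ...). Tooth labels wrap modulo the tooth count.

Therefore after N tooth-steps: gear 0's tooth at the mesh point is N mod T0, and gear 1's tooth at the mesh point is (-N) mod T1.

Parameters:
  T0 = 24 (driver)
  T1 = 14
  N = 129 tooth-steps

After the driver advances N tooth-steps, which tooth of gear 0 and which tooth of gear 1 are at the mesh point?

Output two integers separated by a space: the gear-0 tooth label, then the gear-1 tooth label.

Gear 0 (driver, T0=24): tooth at mesh = N mod T0
  129 = 5 * 24 + 9, so 129 mod 24 = 9
  gear 0 tooth = 9
Gear 1 (driven, T1=14): tooth at mesh = (-N) mod T1
  129 = 9 * 14 + 3, so 129 mod 14 = 3
  (-129) mod 14 = (-3) mod 14 = 14 - 3 = 11
Mesh after 129 steps: gear-0 tooth 9 meets gear-1 tooth 11

Answer: 9 11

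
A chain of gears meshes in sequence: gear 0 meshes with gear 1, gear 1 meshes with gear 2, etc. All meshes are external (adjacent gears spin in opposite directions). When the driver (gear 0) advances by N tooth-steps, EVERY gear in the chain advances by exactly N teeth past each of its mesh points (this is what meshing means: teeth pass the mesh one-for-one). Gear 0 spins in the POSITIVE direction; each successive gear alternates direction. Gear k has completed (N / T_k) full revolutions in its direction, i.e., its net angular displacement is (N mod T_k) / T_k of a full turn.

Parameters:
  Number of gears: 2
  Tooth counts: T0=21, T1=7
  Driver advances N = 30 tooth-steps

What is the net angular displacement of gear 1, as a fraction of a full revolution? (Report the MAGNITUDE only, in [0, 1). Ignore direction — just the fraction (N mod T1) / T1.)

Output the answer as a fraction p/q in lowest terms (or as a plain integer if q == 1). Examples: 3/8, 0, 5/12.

Chain of 2 gears, tooth counts: [21, 7]
  gear 0: T0=21, direction=positive, advance = 30 mod 21 = 9 teeth = 9/21 turn
  gear 1: T1=7, direction=negative, advance = 30 mod 7 = 2 teeth = 2/7 turn
Gear 1: 30 mod 7 = 2
Fraction = 2 / 7 = 2/7 (gcd(2,7)=1) = 2/7

Answer: 2/7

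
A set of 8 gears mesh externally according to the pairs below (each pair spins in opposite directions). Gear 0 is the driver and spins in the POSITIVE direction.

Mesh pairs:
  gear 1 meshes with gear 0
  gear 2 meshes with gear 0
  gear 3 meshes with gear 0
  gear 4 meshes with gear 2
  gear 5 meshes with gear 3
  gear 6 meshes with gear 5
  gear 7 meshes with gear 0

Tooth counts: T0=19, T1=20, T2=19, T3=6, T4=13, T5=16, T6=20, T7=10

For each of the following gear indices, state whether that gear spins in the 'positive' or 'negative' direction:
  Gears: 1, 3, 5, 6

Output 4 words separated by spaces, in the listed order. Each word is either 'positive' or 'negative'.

Gear 0 (driver): positive (depth 0)
  gear 1: meshes with gear 0 -> depth 1 -> negative (opposite of gear 0)
  gear 2: meshes with gear 0 -> depth 1 -> negative (opposite of gear 0)
  gear 3: meshes with gear 0 -> depth 1 -> negative (opposite of gear 0)
  gear 4: meshes with gear 2 -> depth 2 -> positive (opposite of gear 2)
  gear 5: meshes with gear 3 -> depth 2 -> positive (opposite of gear 3)
  gear 6: meshes with gear 5 -> depth 3 -> negative (opposite of gear 5)
  gear 7: meshes with gear 0 -> depth 1 -> negative (opposite of gear 0)
Queried indices 1, 3, 5, 6 -> negative, negative, positive, negative

Answer: negative negative positive negative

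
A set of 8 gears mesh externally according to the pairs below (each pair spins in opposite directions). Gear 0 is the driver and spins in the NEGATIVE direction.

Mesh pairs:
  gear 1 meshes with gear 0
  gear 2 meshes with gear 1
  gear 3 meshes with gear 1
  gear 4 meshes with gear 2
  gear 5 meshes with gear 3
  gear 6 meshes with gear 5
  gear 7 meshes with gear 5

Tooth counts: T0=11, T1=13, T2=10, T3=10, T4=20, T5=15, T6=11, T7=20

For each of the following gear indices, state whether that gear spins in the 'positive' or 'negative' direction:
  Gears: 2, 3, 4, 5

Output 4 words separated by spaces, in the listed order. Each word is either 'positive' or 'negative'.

Answer: negative negative positive positive

Derivation:
Gear 0 (driver): negative (depth 0)
  gear 1: meshes with gear 0 -> depth 1 -> positive (opposite of gear 0)
  gear 2: meshes with gear 1 -> depth 2 -> negative (opposite of gear 1)
  gear 3: meshes with gear 1 -> depth 2 -> negative (opposite of gear 1)
  gear 4: meshes with gear 2 -> depth 3 -> positive (opposite of gear 2)
  gear 5: meshes with gear 3 -> depth 3 -> positive (opposite of gear 3)
  gear 6: meshes with gear 5 -> depth 4 -> negative (opposite of gear 5)
  gear 7: meshes with gear 5 -> depth 4 -> negative (opposite of gear 5)
Queried indices 2, 3, 4, 5 -> negative, negative, positive, positive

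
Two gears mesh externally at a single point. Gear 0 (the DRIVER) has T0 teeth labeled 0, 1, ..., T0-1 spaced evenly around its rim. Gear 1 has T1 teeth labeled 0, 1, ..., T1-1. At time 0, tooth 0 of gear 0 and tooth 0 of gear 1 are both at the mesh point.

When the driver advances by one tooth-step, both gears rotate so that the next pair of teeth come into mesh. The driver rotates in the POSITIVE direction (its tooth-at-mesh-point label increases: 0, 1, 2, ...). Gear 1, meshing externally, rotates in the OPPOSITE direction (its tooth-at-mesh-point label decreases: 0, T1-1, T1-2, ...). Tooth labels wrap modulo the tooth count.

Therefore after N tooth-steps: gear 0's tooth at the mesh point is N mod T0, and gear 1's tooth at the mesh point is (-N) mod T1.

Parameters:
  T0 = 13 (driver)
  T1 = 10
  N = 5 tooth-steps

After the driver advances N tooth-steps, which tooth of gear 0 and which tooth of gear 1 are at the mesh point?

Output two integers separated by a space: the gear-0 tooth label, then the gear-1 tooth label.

Gear 0 (driver, T0=13): tooth at mesh = N mod T0
  5 = 0 * 13 + 5, so 5 mod 13 = 5
  gear 0 tooth = 5
Gear 1 (driven, T1=10): tooth at mesh = (-N) mod T1
  5 = 0 * 10 + 5, so 5 mod 10 = 5
  (-5) mod 10 = (-5) mod 10 = 10 - 5 = 5
Mesh after 5 steps: gear-0 tooth 5 meets gear-1 tooth 5

Answer: 5 5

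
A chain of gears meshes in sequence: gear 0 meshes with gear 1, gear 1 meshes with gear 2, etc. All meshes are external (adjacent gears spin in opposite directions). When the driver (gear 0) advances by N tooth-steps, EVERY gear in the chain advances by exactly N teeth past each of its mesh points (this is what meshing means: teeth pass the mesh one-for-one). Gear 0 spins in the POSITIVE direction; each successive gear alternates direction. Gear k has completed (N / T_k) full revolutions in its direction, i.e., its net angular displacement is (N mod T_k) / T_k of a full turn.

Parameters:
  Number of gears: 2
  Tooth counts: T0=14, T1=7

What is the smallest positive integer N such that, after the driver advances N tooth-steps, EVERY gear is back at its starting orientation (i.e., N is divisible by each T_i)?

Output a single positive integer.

Answer: 14

Derivation:
Gear k returns to start when N is a multiple of T_k.
All gears at start simultaneously when N is a common multiple of [14, 7]; the smallest such N is lcm(14, 7).
Start: lcm = T0 = 14
Fold in T1=7: gcd(14, 7) = 7; lcm(14, 7) = 14 * 7 / 7 = 98 / 7 = 14
Full cycle length = 14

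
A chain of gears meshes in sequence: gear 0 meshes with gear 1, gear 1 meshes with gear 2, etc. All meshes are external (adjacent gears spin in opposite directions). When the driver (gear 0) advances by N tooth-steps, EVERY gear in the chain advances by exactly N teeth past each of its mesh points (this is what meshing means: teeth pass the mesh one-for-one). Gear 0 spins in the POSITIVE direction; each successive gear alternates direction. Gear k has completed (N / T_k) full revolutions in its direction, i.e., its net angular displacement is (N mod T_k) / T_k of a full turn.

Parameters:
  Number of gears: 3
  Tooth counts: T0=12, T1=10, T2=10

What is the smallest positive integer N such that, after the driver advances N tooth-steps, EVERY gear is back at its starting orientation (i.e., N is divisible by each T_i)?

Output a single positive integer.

Gear k returns to start when N is a multiple of T_k.
All gears at start simultaneously when N is a common multiple of [12, 10, 10]; the smallest such N is lcm(12, 10, 10).
Start: lcm = T0 = 12
Fold in T1=10: gcd(12, 10) = 2; lcm(12, 10) = 12 * 10 / 2 = 120 / 2 = 60
Fold in T2=10: gcd(60, 10) = 10; lcm(60, 10) = 60 * 10 / 10 = 600 / 10 = 60
Full cycle length = 60

Answer: 60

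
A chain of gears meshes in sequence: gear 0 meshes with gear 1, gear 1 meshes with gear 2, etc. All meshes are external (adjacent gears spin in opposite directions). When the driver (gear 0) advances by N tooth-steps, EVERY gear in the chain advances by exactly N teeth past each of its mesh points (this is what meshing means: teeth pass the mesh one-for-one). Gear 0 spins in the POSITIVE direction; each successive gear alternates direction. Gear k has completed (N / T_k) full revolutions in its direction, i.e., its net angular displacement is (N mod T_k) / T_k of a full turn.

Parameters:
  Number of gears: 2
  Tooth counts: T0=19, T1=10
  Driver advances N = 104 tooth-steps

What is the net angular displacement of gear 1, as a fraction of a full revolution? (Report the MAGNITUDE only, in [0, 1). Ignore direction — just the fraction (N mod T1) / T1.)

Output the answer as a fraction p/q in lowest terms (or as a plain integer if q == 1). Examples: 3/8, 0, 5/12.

Chain of 2 gears, tooth counts: [19, 10]
  gear 0: T0=19, direction=positive, advance = 104 mod 19 = 9 teeth = 9/19 turn
  gear 1: T1=10, direction=negative, advance = 104 mod 10 = 4 teeth = 4/10 turn
Gear 1: 104 mod 10 = 4
Fraction = 4 / 10 = 2/5 (gcd(4,10)=2) = 2/5

Answer: 2/5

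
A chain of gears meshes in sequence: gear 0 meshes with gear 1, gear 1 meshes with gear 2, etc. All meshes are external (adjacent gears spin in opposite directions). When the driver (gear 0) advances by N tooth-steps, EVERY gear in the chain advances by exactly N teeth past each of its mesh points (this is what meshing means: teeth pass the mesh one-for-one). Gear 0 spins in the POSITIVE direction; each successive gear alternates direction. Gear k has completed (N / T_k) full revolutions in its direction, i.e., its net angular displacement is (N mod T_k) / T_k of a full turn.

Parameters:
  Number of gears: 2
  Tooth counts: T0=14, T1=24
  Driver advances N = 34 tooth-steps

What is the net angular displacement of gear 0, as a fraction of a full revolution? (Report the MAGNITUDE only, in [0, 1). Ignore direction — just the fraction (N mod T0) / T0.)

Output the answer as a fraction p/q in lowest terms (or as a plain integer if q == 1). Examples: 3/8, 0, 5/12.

Answer: 3/7

Derivation:
Chain of 2 gears, tooth counts: [14, 24]
  gear 0: T0=14, direction=positive, advance = 34 mod 14 = 6 teeth = 6/14 turn
  gear 1: T1=24, direction=negative, advance = 34 mod 24 = 10 teeth = 10/24 turn
Gear 0: 34 mod 14 = 6
Fraction = 6 / 14 = 3/7 (gcd(6,14)=2) = 3/7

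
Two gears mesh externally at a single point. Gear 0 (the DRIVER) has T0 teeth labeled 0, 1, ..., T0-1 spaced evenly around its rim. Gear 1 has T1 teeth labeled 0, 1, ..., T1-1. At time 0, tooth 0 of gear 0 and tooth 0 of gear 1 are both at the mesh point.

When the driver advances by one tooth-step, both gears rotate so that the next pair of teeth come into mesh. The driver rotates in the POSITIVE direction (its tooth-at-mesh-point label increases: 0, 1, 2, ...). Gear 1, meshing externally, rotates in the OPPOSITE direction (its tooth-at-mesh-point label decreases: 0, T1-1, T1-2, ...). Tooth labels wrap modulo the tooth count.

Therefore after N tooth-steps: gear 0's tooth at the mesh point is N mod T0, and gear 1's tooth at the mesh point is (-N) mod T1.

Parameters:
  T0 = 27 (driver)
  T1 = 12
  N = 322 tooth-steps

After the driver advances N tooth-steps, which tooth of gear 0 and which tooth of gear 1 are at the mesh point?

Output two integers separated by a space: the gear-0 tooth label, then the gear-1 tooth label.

Gear 0 (driver, T0=27): tooth at mesh = N mod T0
  322 = 11 * 27 + 25, so 322 mod 27 = 25
  gear 0 tooth = 25
Gear 1 (driven, T1=12): tooth at mesh = (-N) mod T1
  322 = 26 * 12 + 10, so 322 mod 12 = 10
  (-322) mod 12 = (-10) mod 12 = 12 - 10 = 2
Mesh after 322 steps: gear-0 tooth 25 meets gear-1 tooth 2

Answer: 25 2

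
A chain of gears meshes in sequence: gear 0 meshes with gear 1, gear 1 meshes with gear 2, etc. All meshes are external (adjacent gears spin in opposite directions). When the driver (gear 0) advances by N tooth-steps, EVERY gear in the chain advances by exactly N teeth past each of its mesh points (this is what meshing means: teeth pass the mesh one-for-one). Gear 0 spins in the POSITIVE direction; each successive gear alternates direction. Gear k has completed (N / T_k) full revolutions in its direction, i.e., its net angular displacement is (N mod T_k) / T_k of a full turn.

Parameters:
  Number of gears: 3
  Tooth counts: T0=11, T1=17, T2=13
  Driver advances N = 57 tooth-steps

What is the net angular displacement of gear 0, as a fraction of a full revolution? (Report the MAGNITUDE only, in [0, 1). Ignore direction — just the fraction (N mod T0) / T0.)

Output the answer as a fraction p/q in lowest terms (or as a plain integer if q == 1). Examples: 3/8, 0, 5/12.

Answer: 2/11

Derivation:
Chain of 3 gears, tooth counts: [11, 17, 13]
  gear 0: T0=11, direction=positive, advance = 57 mod 11 = 2 teeth = 2/11 turn
  gear 1: T1=17, direction=negative, advance = 57 mod 17 = 6 teeth = 6/17 turn
  gear 2: T2=13, direction=positive, advance = 57 mod 13 = 5 teeth = 5/13 turn
Gear 0: 57 mod 11 = 2
Fraction = 2 / 11 = 2/11 (gcd(2,11)=1) = 2/11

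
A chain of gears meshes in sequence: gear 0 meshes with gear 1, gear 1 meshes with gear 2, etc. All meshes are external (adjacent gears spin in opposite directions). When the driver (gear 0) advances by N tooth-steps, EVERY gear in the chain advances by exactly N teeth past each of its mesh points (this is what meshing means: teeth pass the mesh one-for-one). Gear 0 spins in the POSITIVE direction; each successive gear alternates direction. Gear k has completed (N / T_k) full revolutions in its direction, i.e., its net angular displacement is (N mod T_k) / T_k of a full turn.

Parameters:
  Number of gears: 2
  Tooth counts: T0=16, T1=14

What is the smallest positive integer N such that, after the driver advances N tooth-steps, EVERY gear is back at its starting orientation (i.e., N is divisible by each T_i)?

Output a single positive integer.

Answer: 112

Derivation:
Gear k returns to start when N is a multiple of T_k.
All gears at start simultaneously when N is a common multiple of [16, 14]; the smallest such N is lcm(16, 14).
Start: lcm = T0 = 16
Fold in T1=14: gcd(16, 14) = 2; lcm(16, 14) = 16 * 14 / 2 = 224 / 2 = 112
Full cycle length = 112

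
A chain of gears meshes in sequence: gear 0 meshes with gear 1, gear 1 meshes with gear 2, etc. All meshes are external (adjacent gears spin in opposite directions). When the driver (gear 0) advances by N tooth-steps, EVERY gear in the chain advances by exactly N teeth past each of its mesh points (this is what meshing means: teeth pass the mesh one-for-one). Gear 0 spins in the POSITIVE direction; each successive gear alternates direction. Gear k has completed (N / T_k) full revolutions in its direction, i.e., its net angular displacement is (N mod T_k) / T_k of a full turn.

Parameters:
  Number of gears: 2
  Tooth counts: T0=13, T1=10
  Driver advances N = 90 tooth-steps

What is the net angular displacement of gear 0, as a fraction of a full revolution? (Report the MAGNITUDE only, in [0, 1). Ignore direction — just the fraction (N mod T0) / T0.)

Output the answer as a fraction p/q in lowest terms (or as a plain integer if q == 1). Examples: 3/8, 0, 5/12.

Chain of 2 gears, tooth counts: [13, 10]
  gear 0: T0=13, direction=positive, advance = 90 mod 13 = 12 teeth = 12/13 turn
  gear 1: T1=10, direction=negative, advance = 90 mod 10 = 0 teeth = 0/10 turn
Gear 0: 90 mod 13 = 12
Fraction = 12 / 13 = 12/13 (gcd(12,13)=1) = 12/13

Answer: 12/13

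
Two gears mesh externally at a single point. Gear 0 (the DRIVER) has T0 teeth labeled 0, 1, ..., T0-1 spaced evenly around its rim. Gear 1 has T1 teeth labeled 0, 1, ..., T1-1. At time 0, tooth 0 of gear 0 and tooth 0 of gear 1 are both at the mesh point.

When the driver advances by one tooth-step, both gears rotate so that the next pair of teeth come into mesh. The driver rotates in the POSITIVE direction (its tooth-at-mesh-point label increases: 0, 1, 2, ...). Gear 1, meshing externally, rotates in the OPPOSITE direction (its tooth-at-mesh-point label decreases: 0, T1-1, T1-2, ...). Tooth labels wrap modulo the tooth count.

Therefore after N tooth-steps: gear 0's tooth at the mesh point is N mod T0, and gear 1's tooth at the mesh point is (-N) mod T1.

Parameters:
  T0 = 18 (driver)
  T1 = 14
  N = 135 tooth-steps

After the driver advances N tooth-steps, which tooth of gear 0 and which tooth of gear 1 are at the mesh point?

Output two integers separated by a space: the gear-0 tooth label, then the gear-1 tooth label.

Gear 0 (driver, T0=18): tooth at mesh = N mod T0
  135 = 7 * 18 + 9, so 135 mod 18 = 9
  gear 0 tooth = 9
Gear 1 (driven, T1=14): tooth at mesh = (-N) mod T1
  135 = 9 * 14 + 9, so 135 mod 14 = 9
  (-135) mod 14 = (-9) mod 14 = 14 - 9 = 5
Mesh after 135 steps: gear-0 tooth 9 meets gear-1 tooth 5

Answer: 9 5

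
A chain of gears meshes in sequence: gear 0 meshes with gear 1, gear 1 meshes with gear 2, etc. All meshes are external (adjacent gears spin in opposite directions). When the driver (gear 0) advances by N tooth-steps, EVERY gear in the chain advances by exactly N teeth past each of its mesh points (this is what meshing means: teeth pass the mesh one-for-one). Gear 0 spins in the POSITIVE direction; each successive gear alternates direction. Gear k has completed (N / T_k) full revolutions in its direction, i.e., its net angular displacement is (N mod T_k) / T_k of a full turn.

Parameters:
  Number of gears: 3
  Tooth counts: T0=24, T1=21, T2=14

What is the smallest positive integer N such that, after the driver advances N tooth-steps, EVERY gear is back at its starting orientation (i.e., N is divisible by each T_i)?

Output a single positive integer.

Gear k returns to start when N is a multiple of T_k.
All gears at start simultaneously when N is a common multiple of [24, 21, 14]; the smallest such N is lcm(24, 21, 14).
Start: lcm = T0 = 24
Fold in T1=21: gcd(24, 21) = 3; lcm(24, 21) = 24 * 21 / 3 = 504 / 3 = 168
Fold in T2=14: gcd(168, 14) = 14; lcm(168, 14) = 168 * 14 / 14 = 2352 / 14 = 168
Full cycle length = 168

Answer: 168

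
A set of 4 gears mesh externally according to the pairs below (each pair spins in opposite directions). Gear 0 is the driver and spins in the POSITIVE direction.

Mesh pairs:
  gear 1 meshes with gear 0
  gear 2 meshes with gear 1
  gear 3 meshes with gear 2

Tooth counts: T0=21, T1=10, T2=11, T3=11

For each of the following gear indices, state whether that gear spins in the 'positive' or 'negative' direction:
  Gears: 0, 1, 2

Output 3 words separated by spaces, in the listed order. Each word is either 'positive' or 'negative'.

Answer: positive negative positive

Derivation:
Gear 0 (driver): positive (depth 0)
  gear 1: meshes with gear 0 -> depth 1 -> negative (opposite of gear 0)
  gear 2: meshes with gear 1 -> depth 2 -> positive (opposite of gear 1)
  gear 3: meshes with gear 2 -> depth 3 -> negative (opposite of gear 2)
Queried indices 0, 1, 2 -> positive, negative, positive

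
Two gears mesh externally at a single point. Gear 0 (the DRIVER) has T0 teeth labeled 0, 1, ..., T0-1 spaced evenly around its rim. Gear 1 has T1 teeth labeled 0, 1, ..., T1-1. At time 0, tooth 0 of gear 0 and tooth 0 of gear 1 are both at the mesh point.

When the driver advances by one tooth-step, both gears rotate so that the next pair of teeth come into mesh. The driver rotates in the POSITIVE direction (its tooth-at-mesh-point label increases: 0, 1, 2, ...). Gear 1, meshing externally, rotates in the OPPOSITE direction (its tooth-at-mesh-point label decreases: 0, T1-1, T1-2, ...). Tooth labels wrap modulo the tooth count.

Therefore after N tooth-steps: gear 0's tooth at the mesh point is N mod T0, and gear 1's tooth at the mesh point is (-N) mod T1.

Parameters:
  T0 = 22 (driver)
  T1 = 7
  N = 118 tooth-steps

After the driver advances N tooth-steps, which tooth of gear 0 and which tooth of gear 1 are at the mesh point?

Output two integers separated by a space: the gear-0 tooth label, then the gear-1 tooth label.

Gear 0 (driver, T0=22): tooth at mesh = N mod T0
  118 = 5 * 22 + 8, so 118 mod 22 = 8
  gear 0 tooth = 8
Gear 1 (driven, T1=7): tooth at mesh = (-N) mod T1
  118 = 16 * 7 + 6, so 118 mod 7 = 6
  (-118) mod 7 = (-6) mod 7 = 7 - 6 = 1
Mesh after 118 steps: gear-0 tooth 8 meets gear-1 tooth 1

Answer: 8 1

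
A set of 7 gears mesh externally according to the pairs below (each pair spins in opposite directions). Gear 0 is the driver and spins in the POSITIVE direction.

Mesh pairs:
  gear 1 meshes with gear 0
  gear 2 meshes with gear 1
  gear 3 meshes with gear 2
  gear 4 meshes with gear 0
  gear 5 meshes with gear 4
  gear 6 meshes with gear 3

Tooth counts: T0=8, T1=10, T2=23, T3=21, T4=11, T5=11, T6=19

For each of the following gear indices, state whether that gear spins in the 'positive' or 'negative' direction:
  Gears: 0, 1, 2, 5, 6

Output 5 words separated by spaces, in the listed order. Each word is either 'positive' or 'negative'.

Answer: positive negative positive positive positive

Derivation:
Gear 0 (driver): positive (depth 0)
  gear 1: meshes with gear 0 -> depth 1 -> negative (opposite of gear 0)
  gear 2: meshes with gear 1 -> depth 2 -> positive (opposite of gear 1)
  gear 3: meshes with gear 2 -> depth 3 -> negative (opposite of gear 2)
  gear 4: meshes with gear 0 -> depth 1 -> negative (opposite of gear 0)
  gear 5: meshes with gear 4 -> depth 2 -> positive (opposite of gear 4)
  gear 6: meshes with gear 3 -> depth 4 -> positive (opposite of gear 3)
Queried indices 0, 1, 2, 5, 6 -> positive, negative, positive, positive, positive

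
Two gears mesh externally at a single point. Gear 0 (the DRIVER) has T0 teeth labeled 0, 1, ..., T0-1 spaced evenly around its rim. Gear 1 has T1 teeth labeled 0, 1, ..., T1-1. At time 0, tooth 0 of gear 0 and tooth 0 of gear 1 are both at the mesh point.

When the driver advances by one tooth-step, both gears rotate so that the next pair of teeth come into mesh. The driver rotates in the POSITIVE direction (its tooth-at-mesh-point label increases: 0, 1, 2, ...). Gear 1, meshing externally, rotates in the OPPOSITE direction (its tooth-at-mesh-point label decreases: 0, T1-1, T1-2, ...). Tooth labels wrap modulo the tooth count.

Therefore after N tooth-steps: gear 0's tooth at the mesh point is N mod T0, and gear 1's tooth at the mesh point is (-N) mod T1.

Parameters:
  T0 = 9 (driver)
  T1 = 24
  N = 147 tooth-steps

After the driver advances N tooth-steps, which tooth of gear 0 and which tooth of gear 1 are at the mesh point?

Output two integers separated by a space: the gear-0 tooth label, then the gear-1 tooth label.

Gear 0 (driver, T0=9): tooth at mesh = N mod T0
  147 = 16 * 9 + 3, so 147 mod 9 = 3
  gear 0 tooth = 3
Gear 1 (driven, T1=24): tooth at mesh = (-N) mod T1
  147 = 6 * 24 + 3, so 147 mod 24 = 3
  (-147) mod 24 = (-3) mod 24 = 24 - 3 = 21
Mesh after 147 steps: gear-0 tooth 3 meets gear-1 tooth 21

Answer: 3 21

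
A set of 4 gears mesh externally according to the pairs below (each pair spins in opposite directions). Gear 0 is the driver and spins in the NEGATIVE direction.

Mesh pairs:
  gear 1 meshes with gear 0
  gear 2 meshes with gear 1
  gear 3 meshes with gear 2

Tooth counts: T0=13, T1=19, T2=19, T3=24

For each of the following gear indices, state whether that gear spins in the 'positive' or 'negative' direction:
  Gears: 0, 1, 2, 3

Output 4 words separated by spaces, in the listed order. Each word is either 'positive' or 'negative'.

Gear 0 (driver): negative (depth 0)
  gear 1: meshes with gear 0 -> depth 1 -> positive (opposite of gear 0)
  gear 2: meshes with gear 1 -> depth 2 -> negative (opposite of gear 1)
  gear 3: meshes with gear 2 -> depth 3 -> positive (opposite of gear 2)
Queried indices 0, 1, 2, 3 -> negative, positive, negative, positive

Answer: negative positive negative positive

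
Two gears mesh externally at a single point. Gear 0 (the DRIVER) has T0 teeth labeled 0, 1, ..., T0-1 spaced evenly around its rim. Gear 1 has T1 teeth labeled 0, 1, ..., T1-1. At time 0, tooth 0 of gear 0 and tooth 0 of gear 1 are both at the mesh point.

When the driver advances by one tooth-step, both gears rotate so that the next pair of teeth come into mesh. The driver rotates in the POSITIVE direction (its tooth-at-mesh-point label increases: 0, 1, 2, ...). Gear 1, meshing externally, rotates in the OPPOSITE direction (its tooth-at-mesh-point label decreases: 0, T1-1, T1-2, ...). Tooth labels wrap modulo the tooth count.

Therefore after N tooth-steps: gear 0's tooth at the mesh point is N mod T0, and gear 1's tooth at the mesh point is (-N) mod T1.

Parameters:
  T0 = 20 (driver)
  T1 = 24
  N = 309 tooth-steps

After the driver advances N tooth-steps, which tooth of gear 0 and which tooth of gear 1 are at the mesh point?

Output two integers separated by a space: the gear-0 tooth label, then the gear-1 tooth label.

Answer: 9 3

Derivation:
Gear 0 (driver, T0=20): tooth at mesh = N mod T0
  309 = 15 * 20 + 9, so 309 mod 20 = 9
  gear 0 tooth = 9
Gear 1 (driven, T1=24): tooth at mesh = (-N) mod T1
  309 = 12 * 24 + 21, so 309 mod 24 = 21
  (-309) mod 24 = (-21) mod 24 = 24 - 21 = 3
Mesh after 309 steps: gear-0 tooth 9 meets gear-1 tooth 3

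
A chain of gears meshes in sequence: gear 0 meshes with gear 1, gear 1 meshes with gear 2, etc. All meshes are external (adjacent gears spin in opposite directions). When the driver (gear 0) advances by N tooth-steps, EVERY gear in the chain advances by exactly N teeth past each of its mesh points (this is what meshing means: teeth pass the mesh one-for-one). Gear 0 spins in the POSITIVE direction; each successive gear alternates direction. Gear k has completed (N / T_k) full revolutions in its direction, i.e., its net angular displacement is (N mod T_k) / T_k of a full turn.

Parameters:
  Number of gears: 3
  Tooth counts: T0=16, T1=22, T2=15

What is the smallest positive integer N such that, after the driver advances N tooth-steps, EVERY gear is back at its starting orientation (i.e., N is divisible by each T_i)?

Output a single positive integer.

Gear k returns to start when N is a multiple of T_k.
All gears at start simultaneously when N is a common multiple of [16, 22, 15]; the smallest such N is lcm(16, 22, 15).
Start: lcm = T0 = 16
Fold in T1=22: gcd(16, 22) = 2; lcm(16, 22) = 16 * 22 / 2 = 352 / 2 = 176
Fold in T2=15: gcd(176, 15) = 1; lcm(176, 15) = 176 * 15 / 1 = 2640 / 1 = 2640
Full cycle length = 2640

Answer: 2640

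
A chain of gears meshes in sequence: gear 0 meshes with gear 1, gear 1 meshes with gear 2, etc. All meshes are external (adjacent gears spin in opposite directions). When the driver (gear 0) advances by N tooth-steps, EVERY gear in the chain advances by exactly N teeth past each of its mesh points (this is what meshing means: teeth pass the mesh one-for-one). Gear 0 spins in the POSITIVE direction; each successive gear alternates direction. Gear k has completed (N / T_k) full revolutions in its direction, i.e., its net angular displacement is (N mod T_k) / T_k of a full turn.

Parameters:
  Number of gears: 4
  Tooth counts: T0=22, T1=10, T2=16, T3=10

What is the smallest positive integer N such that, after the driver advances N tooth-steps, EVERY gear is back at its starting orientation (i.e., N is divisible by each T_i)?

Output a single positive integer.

Gear k returns to start when N is a multiple of T_k.
All gears at start simultaneously when N is a common multiple of [22, 10, 16, 10]; the smallest such N is lcm(22, 10, 16, 10).
Start: lcm = T0 = 22
Fold in T1=10: gcd(22, 10) = 2; lcm(22, 10) = 22 * 10 / 2 = 220 / 2 = 110
Fold in T2=16: gcd(110, 16) = 2; lcm(110, 16) = 110 * 16 / 2 = 1760 / 2 = 880
Fold in T3=10: gcd(880, 10) = 10; lcm(880, 10) = 880 * 10 / 10 = 8800 / 10 = 880
Full cycle length = 880

Answer: 880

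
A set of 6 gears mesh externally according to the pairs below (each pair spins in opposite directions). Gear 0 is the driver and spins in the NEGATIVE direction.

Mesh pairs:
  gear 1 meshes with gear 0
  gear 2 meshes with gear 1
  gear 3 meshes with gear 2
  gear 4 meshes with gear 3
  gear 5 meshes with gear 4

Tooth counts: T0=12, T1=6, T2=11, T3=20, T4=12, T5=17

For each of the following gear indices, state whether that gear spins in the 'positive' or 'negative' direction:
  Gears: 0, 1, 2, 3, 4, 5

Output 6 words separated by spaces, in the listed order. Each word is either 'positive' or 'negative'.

Answer: negative positive negative positive negative positive

Derivation:
Gear 0 (driver): negative (depth 0)
  gear 1: meshes with gear 0 -> depth 1 -> positive (opposite of gear 0)
  gear 2: meshes with gear 1 -> depth 2 -> negative (opposite of gear 1)
  gear 3: meshes with gear 2 -> depth 3 -> positive (opposite of gear 2)
  gear 4: meshes with gear 3 -> depth 4 -> negative (opposite of gear 3)
  gear 5: meshes with gear 4 -> depth 5 -> positive (opposite of gear 4)
Queried indices 0, 1, 2, 3, 4, 5 -> negative, positive, negative, positive, negative, positive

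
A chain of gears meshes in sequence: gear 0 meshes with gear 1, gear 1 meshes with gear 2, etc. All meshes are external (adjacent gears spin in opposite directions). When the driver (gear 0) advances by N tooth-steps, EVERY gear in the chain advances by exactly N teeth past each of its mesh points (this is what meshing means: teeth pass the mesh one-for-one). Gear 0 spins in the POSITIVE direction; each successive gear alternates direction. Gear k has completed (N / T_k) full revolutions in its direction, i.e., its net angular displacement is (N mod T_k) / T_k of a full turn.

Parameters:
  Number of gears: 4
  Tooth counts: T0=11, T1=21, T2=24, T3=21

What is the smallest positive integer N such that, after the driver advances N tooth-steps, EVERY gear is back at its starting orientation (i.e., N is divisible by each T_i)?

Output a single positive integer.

Answer: 1848

Derivation:
Gear k returns to start when N is a multiple of T_k.
All gears at start simultaneously when N is a common multiple of [11, 21, 24, 21]; the smallest such N is lcm(11, 21, 24, 21).
Start: lcm = T0 = 11
Fold in T1=21: gcd(11, 21) = 1; lcm(11, 21) = 11 * 21 / 1 = 231 / 1 = 231
Fold in T2=24: gcd(231, 24) = 3; lcm(231, 24) = 231 * 24 / 3 = 5544 / 3 = 1848
Fold in T3=21: gcd(1848, 21) = 21; lcm(1848, 21) = 1848 * 21 / 21 = 38808 / 21 = 1848
Full cycle length = 1848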